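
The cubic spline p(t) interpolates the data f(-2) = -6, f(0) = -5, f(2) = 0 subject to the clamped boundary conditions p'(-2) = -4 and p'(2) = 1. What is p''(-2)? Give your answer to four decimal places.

6.5000

Write M_i for p''(x_i). With h_i = 2, 2 and divided differences Δ_i = 1/2, 5/2, the continuity of p' gives the tridiagonal system
  2·M_0 + 8·M_1 + 2·M_2 = 6(Δ_1 - Δ_0) = 12
Clamped end conditions give two more equations: 2h_0·M_0 + h_0·M_1 = 6(Δ_0 - p'(-2)) = 27 and h_1·M_1 + 2h_1·M_2 = 6(p'(2) - Δ_1) = -9.
Solving the tridiagonal system: M_0 = 13/2, M_1 = 1/2, M_2 = -5/2.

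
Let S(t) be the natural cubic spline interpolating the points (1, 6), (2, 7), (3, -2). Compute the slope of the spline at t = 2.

Let m_i = S''(x_i). Step sizes h_i = 1, 1; slopes of the chords Δ_i = (y_(i+1) - y_i)/h_i = 1, -9.
  1·m_0 + 4·m_1 + 1·m_2 = 6(Δ_1 - Δ_0) = -60
Natural end conditions: m_0 = m_2 = 0.
Solving the tridiagonal system: m_0 = 0, m_1 = -15, m_2 = 0.
On [2, 3], S'(t) = b_1 + 2c_1·(t - 2) + 3d_1·(t - 2)² with b_1 = Δ_1 - h_1(2m_1 + m_2)/6 = -4, c_1 = m_1/2 = -15/2, d_1 = (m_2 - m_1)/(6h_1) = 5/2. So S'(2) = -4.

-4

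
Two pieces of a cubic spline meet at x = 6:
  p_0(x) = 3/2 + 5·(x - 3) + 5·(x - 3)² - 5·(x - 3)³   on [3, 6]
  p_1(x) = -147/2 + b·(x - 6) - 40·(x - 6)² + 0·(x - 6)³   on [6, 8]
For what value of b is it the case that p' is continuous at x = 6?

-100

p_0'(x) = 5 + 10·(x - 3) - 15·(x - 3)², so p_0'(6) = -100. On the right, p_1'(6) = b, so b = -100.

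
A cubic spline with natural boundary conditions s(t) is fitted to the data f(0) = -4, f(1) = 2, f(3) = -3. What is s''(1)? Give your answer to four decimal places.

Write σ_i for s''(x_i). With h_i = 1, 2 and divided differences Δ_i = 6, -5/2, the continuity of s' gives the tridiagonal system
  1·σ_0 + 6·σ_1 + 2·σ_2 = 6(Δ_1 - Δ_0) = -51
Natural end conditions: σ_0 = σ_2 = 0.
Forward elimination and back-substitution give σ_0 = 0, σ_1 = -17/2, σ_2 = 0.

-8.5000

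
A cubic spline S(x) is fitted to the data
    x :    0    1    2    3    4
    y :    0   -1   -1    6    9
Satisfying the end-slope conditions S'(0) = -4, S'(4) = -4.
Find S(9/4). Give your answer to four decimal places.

Let m_i = S''(x_i). Step sizes h_i = 1, 1, 1, 1; slopes of the chords Δ_i = (y_(i+1) - y_i)/h_i = -1, 0, 7, 3.
  1·m_0 + 4·m_1 + 1·m_2 = 6(Δ_1 - Δ_0) = 6
  1·m_1 + 4·m_2 + 1·m_3 = 6(Δ_2 - Δ_1) = 42
  1·m_2 + 4·m_3 + 1·m_4 = 6(Δ_3 - Δ_2) = -24
Clamped end conditions give two more equations: 2h_0·m_0 + h_0·m_1 = 6(Δ_0 - S'(0)) = 18 and h_3·m_3 + 2h_3·m_4 = 6(S'(4) - Δ_3) = -42.
Hence m_0 = 45/4, m_1 = -9/2, m_2 = 51/4, m_3 = -9/2, m_4 = -75/4.
On [2, 3], S(x) = -1 + 7/2·(x - 2) + 51/8·(x - 2)² - 23/8·(x - 2)³.
With (x - 2) = 1/4: S(9/4) = 117/512.

0.2285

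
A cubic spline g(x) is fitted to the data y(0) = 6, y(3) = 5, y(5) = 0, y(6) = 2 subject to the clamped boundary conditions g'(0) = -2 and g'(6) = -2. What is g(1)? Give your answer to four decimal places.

5.4308

With M_i denoting the second derivative at x_i, h_i = 3, 2, 1, and Δ_i = (y_(i+1) − y_i)/h_i = -1/3, -5/2, 2:
  3·M_0 + 10·M_1 + 2·M_2 = 6(Δ_1 - Δ_0) = -13
  2·M_1 + 6·M_2 + 1·M_3 = 6(Δ_2 - Δ_1) = 27
Clamped end conditions give two more equations: 2h_0·M_0 + h_0·M_1 = 6(Δ_0 - g'(0)) = 10 and h_2·M_2 + 2h_2·M_3 = 6(g'(6) - Δ_2) = -24.
Forward elimination and back-substitution give M_0 = 71/19, M_1 = -236/57, M_2 = 490/57, M_3 = -929/57.
On [0, 3], g(x) = 6 - 2·x + 71/38·x² - 449/1026·x³.
With x = 1: g(1) = 2786/513.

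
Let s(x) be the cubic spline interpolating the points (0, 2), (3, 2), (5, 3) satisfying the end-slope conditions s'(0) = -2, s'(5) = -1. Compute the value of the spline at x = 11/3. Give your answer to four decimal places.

2.7481

With m_i denoting the second derivative at x_i, h_i = 3, 2, and Δ_i = (y_(i+1) − y_i)/h_i = 0, 1/2:
  3·m_0 + 10·m_1 + 2·m_2 = 6(Δ_1 - Δ_0) = 3
Clamped end conditions give two more equations: 2h_0·m_0 + h_0·m_1 = 6(Δ_0 - s'(0)) = 12 and h_1·m_1 + 2h_1·m_2 = 6(s'(5) - Δ_1) = -9.
Solving: m_0 = 19/10, m_1 = 1/5, m_2 = -47/20.
On [3, 5], s(x) = 2 + 23/20·(x - 3) + 1/10·(x - 3)² - 17/80·(x - 3)³.
With (x - 3) = 2/3: s(11/3) = 371/135.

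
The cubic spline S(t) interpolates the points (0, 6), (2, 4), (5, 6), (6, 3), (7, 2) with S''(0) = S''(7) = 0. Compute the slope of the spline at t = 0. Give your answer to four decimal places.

Put σ_i = S'' at the i-th knot. Here h = (2, 3, 1, 1) and Δ = (-1, 2/3, -3, -1), so the interior equations h_(i-1)·σ_(i-1) + 2(h_(i-1)+h_i)·σ_i + h_i·σ_(i+1) = 6(Δ_i − Δ_(i-1)) read
  2·σ_0 + 10·σ_1 + 3·σ_2 = 6(Δ_1 - Δ_0) = 10
  3·σ_1 + 8·σ_2 + 1·σ_3 = 6(Δ_2 - Δ_1) = -22
  1·σ_2 + 4·σ_3 + 1·σ_4 = 6(Δ_3 - Δ_2) = 12
Natural end conditions: σ_0 = σ_4 = 0.
Solving the tridiagonal system: σ_0 = 0, σ_1 = 305/137, σ_2 = -560/137, σ_3 = 551/137, σ_4 = 0.
On [0, 2], S'(t) = b_0 + 2c_0·t + 3d_0·t² with b_0 = Δ_0 - h_0(2σ_0 + σ_1)/6 = -716/411, c_0 = σ_0/2 = 0, d_0 = (σ_1 - σ_0)/(6h_0) = 305/1644. So S'(0) = -716/411.

-1.7421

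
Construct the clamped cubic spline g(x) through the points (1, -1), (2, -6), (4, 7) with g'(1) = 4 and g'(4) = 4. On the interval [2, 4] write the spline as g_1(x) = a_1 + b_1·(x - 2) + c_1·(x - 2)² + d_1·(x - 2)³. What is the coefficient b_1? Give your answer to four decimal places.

-3.7500

Write σ_i for g''(x_i). With h_i = 1, 2 and divided differences Δ_i = -5, 13/2, the continuity of g' gives the tridiagonal system
  1·σ_0 + 6·σ_1 + 2·σ_2 = 6(Δ_1 - Δ_0) = 69
Clamped end conditions give two more equations: 2h_0·σ_0 + h_0·σ_1 = 6(Δ_0 - g'(1)) = -54 and h_1·σ_1 + 2h_1·σ_2 = 6(g'(4) - Δ_1) = -15.
Solving the tridiagonal system: σ_0 = -77/2, σ_1 = 23, σ_2 = -61/4.
On [2, 4], with g_1(x) = a_1 + b_1·(x - 2) + c_1·(x - 2)² + d_1·(x - 2)³: c_1 = σ_1/2 = 23/2, d_1 = (σ_2 - σ_1)/(6h_1) = -51/16, b_1 = Δ_1 - h_1(2σ_1 + σ_2)/6 = -15/4.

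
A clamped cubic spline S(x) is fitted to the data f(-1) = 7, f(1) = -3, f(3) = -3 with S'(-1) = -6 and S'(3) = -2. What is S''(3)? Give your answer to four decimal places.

With M_i denoting the second derivative at x_i, h_i = 2, 2, and Δ_i = (y_(i+1) − y_i)/h_i = -5, 0:
  2·M_0 + 8·M_1 + 2·M_2 = 6(Δ_1 - Δ_0) = 30
Clamped end conditions give two more equations: 2h_0·M_0 + h_0·M_1 = 6(Δ_0 - S'(-1)) = 6 and h_1·M_1 + 2h_1·M_2 = 6(S'(3) - Δ_1) = -12.
Solving: M_0 = -5/4, M_1 = 11/2, M_2 = -23/4.

-5.7500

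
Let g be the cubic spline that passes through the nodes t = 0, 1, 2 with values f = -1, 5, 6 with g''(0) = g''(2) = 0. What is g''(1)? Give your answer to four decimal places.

Put M_i = g'' at the i-th knot. Here h = (1, 1) and Δ = (6, 1), so the interior equations h_(i-1)·M_(i-1) + 2(h_(i-1)+h_i)·M_i + h_i·M_(i+1) = 6(Δ_i − Δ_(i-1)) read
  1·M_0 + 4·M_1 + 1·M_2 = 6(Δ_1 - Δ_0) = -30
Natural end conditions: M_0 = M_2 = 0.
Solving: M_0 = 0, M_1 = -15/2, M_2 = 0.

-7.5000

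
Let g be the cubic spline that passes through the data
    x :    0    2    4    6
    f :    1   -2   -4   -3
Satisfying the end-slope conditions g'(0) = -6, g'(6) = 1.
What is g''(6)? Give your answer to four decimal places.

-0.0667

Let m_i = g''(x_i). Step sizes h_i = 2, 2, 2; slopes of the chords Δ_i = (y_(i+1) - y_i)/h_i = -3/2, -1, 1/2.
  2·m_0 + 8·m_1 + 2·m_2 = 6(Δ_1 - Δ_0) = 3
  2·m_1 + 8·m_2 + 2·m_3 = 6(Δ_2 - Δ_1) = 9
Clamped end conditions give two more equations: 2h_0·m_0 + h_0·m_1 = 6(Δ_0 - g'(0)) = 27 and h_2·m_2 + 2h_2·m_3 = 6(g'(6) - Δ_2) = 3.
Solving the tridiagonal system: m_0 = 116/15, m_1 = -59/30, m_2 = 49/30, m_3 = -1/15.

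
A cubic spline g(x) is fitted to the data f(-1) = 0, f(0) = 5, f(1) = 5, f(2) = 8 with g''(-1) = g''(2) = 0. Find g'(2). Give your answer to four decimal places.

4.1333

Write σ_i for g''(x_i). With h_i = 1, 1, 1 and divided differences Δ_i = 5, 0, 3, the continuity of g' gives the tridiagonal system
  1·σ_0 + 4·σ_1 + 1·σ_2 = 6(Δ_1 - Δ_0) = -30
  1·σ_1 + 4·σ_2 + 1·σ_3 = 6(Δ_2 - Δ_1) = 18
Natural end conditions: σ_0 = σ_3 = 0.
Forward elimination and back-substitution give σ_0 = 0, σ_1 = -46/5, σ_2 = 34/5, σ_3 = 0.
On [1, 2], g'(x) = b_2 + 2c_2·(x - 1) + 3d_2·(x - 1)² with b_2 = Δ_2 - h_2(2σ_2 + σ_3)/6 = 11/15, c_2 = σ_2/2 = 17/5, d_2 = (σ_3 - σ_2)/(6h_2) = -17/15. So g'(2) = 62/15.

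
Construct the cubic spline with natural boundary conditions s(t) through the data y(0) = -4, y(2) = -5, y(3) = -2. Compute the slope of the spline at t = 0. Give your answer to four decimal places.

-1.6667

Write m_i for s''(x_i). With h_i = 2, 1 and divided differences Δ_i = -1/2, 3, the continuity of s' gives the tridiagonal system
  2·m_0 + 6·m_1 + 1·m_2 = 6(Δ_1 - Δ_0) = 21
Natural end conditions: m_0 = m_2 = 0.
Forward elimination and back-substitution give m_0 = 0, m_1 = 7/2, m_2 = 0.
On [0, 2], s'(t) = b_0 + 2c_0·t + 3d_0·t² with b_0 = Δ_0 - h_0(2m_0 + m_1)/6 = -5/3, c_0 = m_0/2 = 0, d_0 = (m_1 - m_0)/(6h_0) = 7/24. So s'(0) = -5/3.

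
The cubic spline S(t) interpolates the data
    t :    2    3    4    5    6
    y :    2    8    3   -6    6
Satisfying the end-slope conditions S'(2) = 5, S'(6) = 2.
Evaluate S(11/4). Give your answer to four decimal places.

Put M_i = S'' at the i-th knot. Here h = (1, 1, 1, 1) and Δ = (6, -5, -9, 12), so the interior equations h_(i-1)·M_(i-1) + 2(h_(i-1)+h_i)·M_i + h_i·M_(i+1) = 6(Δ_i − Δ_(i-1)) read
  1·M_0 + 4·M_1 + 1·M_2 = 6(Δ_1 - Δ_0) = -66
  1·M_1 + 4·M_2 + 1·M_3 = 6(Δ_2 - Δ_1) = -24
  1·M_2 + 4·M_3 + 1·M_4 = 6(Δ_3 - Δ_2) = 126
Clamped end conditions give two more equations: 2h_0·M_0 + h_0·M_1 = 6(Δ_0 - S'(2)) = 6 and h_3·M_3 + 2h_3·M_4 = 6(S'(6) - Δ_3) = -60.
Hence M_0 = 303/28, M_1 = -219/14, M_2 = -57/4, M_3 = 681/14, M_4 = -1521/28.
On [2, 3], S(t) = 2 + 5·(t - 2) + 303/56·(t - 2)² - 247/56·(t - 2)³.
With (t - 2) = 3/4: S(11/4) = 24847/3584.

6.9328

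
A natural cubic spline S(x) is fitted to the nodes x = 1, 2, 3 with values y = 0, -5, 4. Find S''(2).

21

Put m_i = S'' at the i-th knot. Here h = (1, 1) and Δ = (-5, 9), so the interior equations h_(i-1)·m_(i-1) + 2(h_(i-1)+h_i)·m_i + h_i·m_(i+1) = 6(Δ_i − Δ_(i-1)) read
  1·m_0 + 4·m_1 + 1·m_2 = 6(Δ_1 - Δ_0) = 84
Natural end conditions: m_0 = m_2 = 0.
Solving: m_0 = 0, m_1 = 21, m_2 = 0.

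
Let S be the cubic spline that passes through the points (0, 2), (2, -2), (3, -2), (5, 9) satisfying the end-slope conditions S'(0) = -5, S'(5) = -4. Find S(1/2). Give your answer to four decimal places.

Write σ_i for S''(x_i). With h_i = 2, 1, 2 and divided differences Δ_i = -2, 0, 11/2, the continuity of S' gives the tridiagonal system
  2·σ_0 + 6·σ_1 + 1·σ_2 = 6(Δ_1 - Δ_0) = 12
  1·σ_1 + 6·σ_2 + 2·σ_3 = 6(Δ_2 - Δ_1) = 33
Clamped end conditions give two more equations: 2h_0·σ_0 + h_0·σ_1 = 6(Δ_0 - S'(0)) = 18 and h_2·σ_2 + 2h_2·σ_3 = 6(S'(5) - Δ_2) = -57.
Solving the tridiagonal system: σ_0 = 175/32, σ_1 = -31/16, σ_2 = 203/16, σ_3 = -659/32.
On [0, 2], S(x) = 2 - 5·x + 175/64·x² - 79/128·x³.
With x = 1/2: S(1/2) = 109/1024.

0.1064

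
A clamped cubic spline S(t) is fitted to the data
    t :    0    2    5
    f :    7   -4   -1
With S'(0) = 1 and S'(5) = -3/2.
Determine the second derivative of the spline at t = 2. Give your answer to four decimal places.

Put M_i = S'' at the i-th knot. Here h = (2, 3) and Δ = (-11/2, 1), so the interior equations h_(i-1)·M_(i-1) + 2(h_(i-1)+h_i)·M_i + h_i·M_(i+1) = 6(Δ_i − Δ_(i-1)) read
  2·M_0 + 10·M_1 + 3·M_2 = 6(Δ_1 - Δ_0) = 39
Clamped end conditions give two more equations: 2h_0·M_0 + h_0·M_1 = 6(Δ_0 - S'(0)) = -39 and h_1·M_1 + 2h_1·M_2 = 6(S'(5) - Δ_1) = -15.
Forward elimination and back-substitution give M_0 = -283/20, M_1 = 44/5, M_2 = -69/10.

8.8000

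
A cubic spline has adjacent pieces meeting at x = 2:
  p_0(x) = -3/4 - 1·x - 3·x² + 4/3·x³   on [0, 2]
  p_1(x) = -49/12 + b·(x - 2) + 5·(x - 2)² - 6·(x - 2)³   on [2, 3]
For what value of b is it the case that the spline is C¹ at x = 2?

3

p_0'(x) = -1 - 6·x + 4·x², so p_0'(2) = 3. On the right, p_1'(2) = b, so b = 3.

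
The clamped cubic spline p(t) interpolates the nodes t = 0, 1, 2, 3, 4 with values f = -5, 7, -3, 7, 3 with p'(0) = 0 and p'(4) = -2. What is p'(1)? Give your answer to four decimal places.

With σ_i denoting the second derivative at x_i, h_i = 1, 1, 1, 1, and Δ_i = (y_(i+1) − y_i)/h_i = 12, -10, 10, -4:
  1·σ_0 + 4·σ_1 + 1·σ_2 = 6(Δ_1 - Δ_0) = -132
  1·σ_1 + 4·σ_2 + 1·σ_3 = 6(Δ_2 - Δ_1) = 120
  1·σ_2 + 4·σ_3 + 1·σ_4 = 6(Δ_3 - Δ_2) = -84
Clamped end conditions give two more equations: 2h_0·σ_0 + h_0·σ_1 = 6(Δ_0 - p'(0)) = 72 and h_3·σ_3 + 2h_3·σ_4 = 6(p'(4) - Δ_3) = 12.
Solving: σ_0 = 953/14, σ_1 = -449/7, σ_2 = 113/2, σ_3 = -293/7, σ_4 = 377/14.
On [1, 2], p'(t) = b_1 + 2c_1·(t - 1) + 3d_1·(t - 1)² with b_1 = Δ_1 - h_1(2σ_1 + σ_2)/6 = 55/28, c_1 = σ_1/2 = -449/14, d_1 = (σ_2 - σ_1)/(6h_1) = 563/28. So p'(1) = 55/28.

1.9643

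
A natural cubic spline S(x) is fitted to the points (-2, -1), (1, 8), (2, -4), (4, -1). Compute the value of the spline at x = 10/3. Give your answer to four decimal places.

Let σ_i = S''(x_i). Step sizes h_i = 3, 1, 2; slopes of the chords Δ_i = (y_(i+1) - y_i)/h_i = 3, -12, 3/2.
  3·σ_0 + 8·σ_1 + 1·σ_2 = 6(Δ_1 - Δ_0) = -90
  1·σ_1 + 6·σ_2 + 2·σ_3 = 6(Δ_2 - Δ_1) = 81
Natural end conditions: σ_0 = σ_3 = 0.
Solving the tridiagonal system: σ_0 = 0, σ_1 = -621/47, σ_2 = 738/47, σ_3 = 0.
On [2, 4], S(x) = -4 - 843/94·(x - 2) + 369/47·(x - 2)² - 123/94·(x - 2)³.
With (x - 2) = 4/3: S(10/3) = -2158/423.

-5.1017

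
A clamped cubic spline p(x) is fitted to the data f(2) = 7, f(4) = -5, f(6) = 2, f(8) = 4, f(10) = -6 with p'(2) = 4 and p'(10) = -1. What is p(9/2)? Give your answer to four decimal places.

Write m_i for p''(x_i). With h_i = 2, 2, 2, 2 and divided differences Δ_i = -6, 7/2, 1, -5, the continuity of p' gives the tridiagonal system
  2·m_0 + 8·m_1 + 2·m_2 = 6(Δ_1 - Δ_0) = 57
  2·m_1 + 8·m_2 + 2·m_3 = 6(Δ_2 - Δ_1) = -15
  2·m_2 + 8·m_3 + 2·m_4 = 6(Δ_3 - Δ_2) = -36
Clamped end conditions give two more equations: 2h_0·m_0 + h_0·m_1 = 6(Δ_0 - p'(2)) = -60 and h_3·m_3 + 2h_3·m_4 = 6(p'(10) - Δ_3) = 24.
Forward elimination and back-substitution give m_0 = -2437/112, m_1 = 757/56, m_2 = -61/16, m_3 = -323/56, m_4 = 995/112.
On [4, 6], p(x) = -5 - 475/112·(x - 4) + 757/112·(x - 4)² - 647/448·(x - 4)³.
With (x - 4) = 1/2: p(9/2) = -2873/512.

-5.6113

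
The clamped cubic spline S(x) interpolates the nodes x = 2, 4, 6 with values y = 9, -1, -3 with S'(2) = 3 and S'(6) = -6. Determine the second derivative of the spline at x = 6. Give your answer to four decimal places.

Let M_i = S''(x_i). Step sizes h_i = 2, 2; slopes of the chords Δ_i = (y_(i+1) - y_i)/h_i = -5, -1.
  2·M_0 + 8·M_1 + 2·M_2 = 6(Δ_1 - Δ_0) = 24
Clamped end conditions give two more equations: 2h_0·M_0 + h_0·M_1 = 6(Δ_0 - S'(2)) = -48 and h_1·M_1 + 2h_1·M_2 = 6(S'(6) - Δ_1) = -30.
Hence M_0 = -69/4, M_1 = 21/2, M_2 = -51/4.

-12.7500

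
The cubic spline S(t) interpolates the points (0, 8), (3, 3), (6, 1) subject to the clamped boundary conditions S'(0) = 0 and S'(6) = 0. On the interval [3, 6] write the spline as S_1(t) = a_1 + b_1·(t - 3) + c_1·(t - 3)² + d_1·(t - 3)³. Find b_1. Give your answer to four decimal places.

-1.7500

Write σ_i for S''(x_i). With h_i = 3, 3 and divided differences Δ_i = -5/3, -2/3, the continuity of S' gives the tridiagonal system
  3·σ_0 + 12·σ_1 + 3·σ_2 = 6(Δ_1 - Δ_0) = 6
Clamped end conditions give two more equations: 2h_0·σ_0 + h_0·σ_1 = 6(Δ_0 - S'(0)) = -10 and h_1·σ_1 + 2h_1·σ_2 = 6(S'(6) - Δ_1) = 4.
Solving: σ_0 = -13/6, σ_1 = 1, σ_2 = 1/6.
On [3, 6], with S_1(t) = a_1 + b_1·(t - 3) + c_1·(t - 3)² + d_1·(t - 3)³: c_1 = σ_1/2 = 1/2, d_1 = (σ_2 - σ_1)/(6h_1) = -5/108, b_1 = Δ_1 - h_1(2σ_1 + σ_2)/6 = -7/4.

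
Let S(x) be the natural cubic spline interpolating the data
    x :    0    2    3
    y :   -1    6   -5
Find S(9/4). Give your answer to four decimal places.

4.0430

Let m_i = S''(x_i). Step sizes h_i = 2, 1; slopes of the chords Δ_i = (y_(i+1) - y_i)/h_i = 7/2, -11.
  2·m_0 + 6·m_1 + 1·m_2 = 6(Δ_1 - Δ_0) = -87
Natural end conditions: m_0 = m_2 = 0.
Solving the tridiagonal system: m_0 = 0, m_1 = -29/2, m_2 = 0.
On [2, 3], S(x) = 6 - 37/6·(x - 2) - 29/4·(x - 2)² + 29/12·(x - 2)³.
With (x - 2) = 1/4: S(9/4) = 1035/256.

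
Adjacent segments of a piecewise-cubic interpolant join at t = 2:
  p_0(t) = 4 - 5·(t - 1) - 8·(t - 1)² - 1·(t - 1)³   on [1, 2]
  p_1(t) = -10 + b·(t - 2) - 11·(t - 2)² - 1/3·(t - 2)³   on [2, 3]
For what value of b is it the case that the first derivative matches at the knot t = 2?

-24

p_0'(t) = -5 - 16·(t - 1) - 3·(t - 1)², so p_0'(2) = -24. On the right, p_1'(2) = b, so b = -24.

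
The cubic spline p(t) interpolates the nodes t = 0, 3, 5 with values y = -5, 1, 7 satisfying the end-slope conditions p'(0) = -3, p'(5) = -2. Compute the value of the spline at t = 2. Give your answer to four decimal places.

With M_i denoting the second derivative at x_i, h_i = 3, 2, and Δ_i = (y_(i+1) − y_i)/h_i = 2, 3:
  3·M_0 + 10·M_1 + 2·M_2 = 6(Δ_1 - Δ_0) = 6
Clamped end conditions give two more equations: 2h_0·M_0 + h_0·M_1 = 6(Δ_0 - p'(0)) = 30 and h_1·M_1 + 2h_1·M_2 = 6(p'(5) - Δ_1) = -30.
Solving the tridiagonal system: M_0 = 23/5, M_1 = 4/5, M_2 = -79/10.
On [0, 3], p(t) = -5 - 3·t + 23/10·t² - 19/90·t³.
With t = 2: p(2) = -157/45.

-3.4889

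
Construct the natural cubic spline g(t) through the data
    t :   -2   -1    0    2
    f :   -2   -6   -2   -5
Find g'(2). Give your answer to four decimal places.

-4.1087

Put M_i = g'' at the i-th knot. Here h = (1, 1, 2) and Δ = (-4, 4, -3/2), so the interior equations h_(i-1)·M_(i-1) + 2(h_(i-1)+h_i)·M_i + h_i·M_(i+1) = 6(Δ_i − Δ_(i-1)) read
  1·M_0 + 4·M_1 + 1·M_2 = 6(Δ_1 - Δ_0) = 48
  1·M_1 + 6·M_2 + 2·M_3 = 6(Δ_2 - Δ_1) = -33
Natural end conditions: M_0 = M_3 = 0.
Solving the tridiagonal system: M_0 = 0, M_1 = 321/23, M_2 = -180/23, M_3 = 0.
On [0, 2], g'(t) = b_2 + 2c_2·t + 3d_2·t² with b_2 = Δ_2 - h_2(2M_2 + M_3)/6 = 171/46, c_2 = M_2/2 = -90/23, d_2 = (M_3 - M_2)/(6h_2) = 15/23. So g'(2) = -189/46.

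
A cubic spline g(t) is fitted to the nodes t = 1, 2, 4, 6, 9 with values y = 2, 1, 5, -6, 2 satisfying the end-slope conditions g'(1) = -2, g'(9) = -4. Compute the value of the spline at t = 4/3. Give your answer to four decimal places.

With σ_i denoting the second derivative at x_i, h_i = 1, 2, 2, 3, and Δ_i = (y_(i+1) − y_i)/h_i = -1, 2, -11/2, 8/3:
  1·σ_0 + 6·σ_1 + 2·σ_2 = 6(Δ_1 - Δ_0) = 18
  2·σ_1 + 8·σ_2 + 2·σ_3 = 6(Δ_2 - Δ_1) = -45
  2·σ_2 + 10·σ_3 + 3·σ_4 = 6(Δ_3 - Δ_2) = 49
Clamped end conditions give two more equations: 2h_0·σ_0 + h_0·σ_1 = 6(Δ_0 - g'(1)) = 6 and h_3·σ_3 + 2h_3·σ_4 = 6(g'(9) - Δ_3) = -40.
Forward elimination and back-substitution give σ_0 = -31/212, σ_1 = 667/106, σ_2 = -4157/424, σ_3 = 1105/106, σ_4 = -7555/636.
On [1, 2], g(t) = 2 - 2·(t - 1) - 31/424·(t - 1)² + 455/424·(t - 1)³.
With (t - 1) = 1/3: g(4/3) = 7813/5724.

1.3650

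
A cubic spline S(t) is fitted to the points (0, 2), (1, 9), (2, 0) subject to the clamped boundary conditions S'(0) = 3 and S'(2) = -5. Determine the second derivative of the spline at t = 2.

32

Write M_i for S''(x_i). With h_i = 1, 1 and divided differences Δ_i = 7, -9, the continuity of S' gives the tridiagonal system
  1·M_0 + 4·M_1 + 1·M_2 = 6(Δ_1 - Δ_0) = -96
Clamped end conditions give two more equations: 2h_0·M_0 + h_0·M_1 = 6(Δ_0 - S'(0)) = 24 and h_1·M_1 + 2h_1·M_2 = 6(S'(2) - Δ_1) = 24.
Solving: M_0 = 32, M_1 = -40, M_2 = 32.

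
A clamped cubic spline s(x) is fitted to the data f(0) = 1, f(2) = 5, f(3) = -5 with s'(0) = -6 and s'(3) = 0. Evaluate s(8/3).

-3

With σ_i denoting the second derivative at x_i, h_i = 2, 1, and Δ_i = (y_(i+1) − y_i)/h_i = 2, -10:
  2·σ_0 + 6·σ_1 + 1·σ_2 = 6(Δ_1 - Δ_0) = -72
Clamped end conditions give two more equations: 2h_0·σ_0 + h_0·σ_1 = 6(Δ_0 - s'(0)) = 48 and h_1·σ_1 + 2h_1·σ_2 = 6(s'(3) - Δ_1) = 60.
Solving the tridiagonal system: σ_0 = 26, σ_1 = -28, σ_2 = 44.
On [2, 3], s(x) = 5 - 8·(x - 2) - 14·(x - 2)² + 12·(x - 2)³.
With (x - 2) = 2/3: s(8/3) = -3.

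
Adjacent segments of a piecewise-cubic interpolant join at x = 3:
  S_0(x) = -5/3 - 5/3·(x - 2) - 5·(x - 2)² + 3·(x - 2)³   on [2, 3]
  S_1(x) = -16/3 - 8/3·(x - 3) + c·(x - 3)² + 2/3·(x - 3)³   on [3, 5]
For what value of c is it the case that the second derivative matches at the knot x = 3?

S_0''(x) = -10 + 18·(x - 2), so S_0''(3) = 8. On the right, S_1''(3) = 2c, so c = 4.

4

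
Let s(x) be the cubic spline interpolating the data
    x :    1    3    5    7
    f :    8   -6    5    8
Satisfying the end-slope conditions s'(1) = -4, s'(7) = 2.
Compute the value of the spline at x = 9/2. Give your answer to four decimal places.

1.7156

Let M_i = s''(x_i). Step sizes h_i = 2, 2, 2; slopes of the chords Δ_i = (y_(i+1) - y_i)/h_i = -7, 11/2, 3/2.
  2·M_0 + 8·M_1 + 2·M_2 = 6(Δ_1 - Δ_0) = 75
  2·M_1 + 8·M_2 + 2·M_3 = 6(Δ_2 - Δ_1) = -24
Clamped end conditions give two more equations: 2h_0·M_0 + h_0·M_1 = 6(Δ_0 - s'(1)) = -18 and h_2·M_2 + 2h_2·M_3 = 6(s'(7) - Δ_2) = 3.
Forward elimination and back-substitution give M_0 = -58/5, M_1 = 71/5, M_2 = -77/10, M_3 = 23/5.
On [3, 5], s(x) = -6 - 7/5·(x - 3) + 71/10·(x - 3)² - 73/40·(x - 3)³.
With (x - 3) = 3/2: s(9/2) = 549/320.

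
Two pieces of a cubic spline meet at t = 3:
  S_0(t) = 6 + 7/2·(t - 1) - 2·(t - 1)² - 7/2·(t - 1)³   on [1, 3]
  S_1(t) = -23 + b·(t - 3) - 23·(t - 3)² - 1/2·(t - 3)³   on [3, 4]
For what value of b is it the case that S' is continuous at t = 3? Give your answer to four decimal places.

-46.5000

S_0'(t) = 7/2 - 4·(t - 1) - 21/2·(t - 1)², so S_0'(3) = -93/2. On the right, S_1'(3) = b, so b = -93/2.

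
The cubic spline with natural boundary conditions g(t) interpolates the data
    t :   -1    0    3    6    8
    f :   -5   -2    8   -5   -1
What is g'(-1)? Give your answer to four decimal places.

2.5940

Put σ_i = g'' at the i-th knot. Here h = (1, 3, 3, 2) and Δ = (3, 10/3, -13/3, 2), so the interior equations h_(i-1)·σ_(i-1) + 2(h_(i-1)+h_i)·σ_i + h_i·σ_(i+1) = 6(Δ_i − Δ_(i-1)) read
  1·σ_0 + 8·σ_1 + 3·σ_2 = 6(Δ_1 - Δ_0) = 2
  3·σ_1 + 12·σ_2 + 3·σ_3 = 6(Δ_2 - Δ_1) = -46
  3·σ_2 + 10·σ_3 + 2·σ_4 = 6(Δ_3 - Δ_2) = 38
Natural end conditions: σ_0 = σ_4 = 0.
Forward elimination and back-substitution give σ_0 = 0, σ_1 = 324/133, σ_2 = -2326/399, σ_3 = 738/133, σ_4 = 0.
On [-1, 0], g'(t) = b_0 + 2c_0·(t + 1) + 3d_0·(t + 1)² with b_0 = Δ_0 - h_0(2σ_0 + σ_1)/6 = 345/133, c_0 = σ_0/2 = 0, d_0 = (σ_1 - σ_0)/(6h_0) = 54/133. So g'(-1) = 345/133.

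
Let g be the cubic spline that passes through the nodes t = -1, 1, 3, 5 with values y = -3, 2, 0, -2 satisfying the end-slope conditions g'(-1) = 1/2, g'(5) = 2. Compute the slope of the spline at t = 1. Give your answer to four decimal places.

With M_i denoting the second derivative at x_i, h_i = 2, 2, 2, and Δ_i = (y_(i+1) − y_i)/h_i = 5/2, -1, -1:
  2·M_0 + 8·M_1 + 2·M_2 = 6(Δ_1 - Δ_0) = -21
  2·M_1 + 8·M_2 + 2·M_3 = 6(Δ_2 - Δ_1) = 0
Clamped end conditions give two more equations: 2h_0·M_0 + h_0·M_1 = 6(Δ_0 - g'(-1)) = 12 and h_2·M_2 + 2h_2·M_3 = 6(g'(5) - Δ_2) = 18.
Solving the tridiagonal system: M_0 = 49/10, M_1 = -19/5, M_2 = -1/5, M_3 = 23/5.
On [1, 3], g'(t) = b_1 + 2c_1·(t - 1) + 3d_1·(t - 1)² with b_1 = Δ_1 - h_1(2M_1 + M_2)/6 = 8/5, c_1 = M_1/2 = -19/10, d_1 = (M_2 - M_1)/(6h_1) = 3/10. So g'(1) = 8/5.

1.6000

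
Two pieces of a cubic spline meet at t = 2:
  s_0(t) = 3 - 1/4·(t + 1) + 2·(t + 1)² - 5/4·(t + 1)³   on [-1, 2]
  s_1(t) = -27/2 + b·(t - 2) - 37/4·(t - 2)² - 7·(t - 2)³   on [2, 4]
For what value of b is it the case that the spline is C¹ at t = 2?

-22

s_0'(t) = -1/4 + 4·(t + 1) - 15/4·(t + 1)², so s_0'(2) = -22. On the right, s_1'(2) = b, so b = -22.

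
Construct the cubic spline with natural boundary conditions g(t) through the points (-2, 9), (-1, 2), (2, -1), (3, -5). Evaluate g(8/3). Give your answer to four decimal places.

With M_i denoting the second derivative at x_i, h_i = 1, 3, 1, and Δ_i = (y_(i+1) − y_i)/h_i = -7, -1, -4:
  1·M_0 + 8·M_1 + 3·M_2 = 6(Δ_1 - Δ_0) = 36
  3·M_1 + 8·M_2 + 1·M_3 = 6(Δ_2 - Δ_1) = -18
Natural end conditions: M_0 = M_3 = 0.
Solving the tridiagonal system: M_0 = 0, M_1 = 342/55, M_2 = -252/55, M_3 = 0.
On [2, 3], g(t) = -1 - 136/55·(t - 2) - 126/55·(t - 2)² + 42/55·(t - 2)³.
With (t - 2) = 2/3: g(8/3) = -1703/495.

-3.4404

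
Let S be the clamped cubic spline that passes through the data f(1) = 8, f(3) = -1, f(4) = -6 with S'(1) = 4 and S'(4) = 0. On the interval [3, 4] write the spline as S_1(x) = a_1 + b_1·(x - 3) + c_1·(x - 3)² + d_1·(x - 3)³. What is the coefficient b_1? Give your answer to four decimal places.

-7.9167

Put M_i = S'' at the i-th knot. Here h = (2, 1) and Δ = (-9/2, -5), so the interior equations h_(i-1)·M_(i-1) + 2(h_(i-1)+h_i)·M_i + h_i·M_(i+1) = 6(Δ_i − Δ_(i-1)) read
  2·M_0 + 6·M_1 + 1·M_2 = 6(Δ_1 - Δ_0) = -3
Clamped end conditions give two more equations: 2h_0·M_0 + h_0·M_1 = 6(Δ_0 - S'(1)) = -51 and h_1·M_1 + 2h_1·M_2 = 6(S'(4) - Δ_1) = 30.
Hence M_0 = -163/12, M_1 = 5/3, M_2 = 85/6.
On [3, 4], with S_1(x) = a_1 + b_1·(x - 3) + c_1·(x - 3)² + d_1·(x - 3)³: c_1 = M_1/2 = 5/6, d_1 = (M_2 - M_1)/(6h_1) = 25/12, b_1 = Δ_1 - h_1(2M_1 + M_2)/6 = -95/12.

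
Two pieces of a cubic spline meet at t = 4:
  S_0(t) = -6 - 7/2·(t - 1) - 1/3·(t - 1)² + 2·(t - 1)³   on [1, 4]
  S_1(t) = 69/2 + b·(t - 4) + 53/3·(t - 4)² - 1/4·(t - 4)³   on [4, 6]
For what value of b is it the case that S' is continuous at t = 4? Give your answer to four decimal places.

48.5000

S_0'(t) = -7/2 - 2/3·(t - 1) + 6·(t - 1)², so S_0'(4) = 97/2. On the right, S_1'(4) = b, so b = 97/2.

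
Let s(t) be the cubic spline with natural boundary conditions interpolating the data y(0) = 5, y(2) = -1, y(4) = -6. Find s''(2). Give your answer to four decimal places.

0.3750

Let σ_i = s''(x_i). Step sizes h_i = 2, 2; slopes of the chords Δ_i = (y_(i+1) - y_i)/h_i = -3, -5/2.
  2·σ_0 + 8·σ_1 + 2·σ_2 = 6(Δ_1 - Δ_0) = 3
Natural end conditions: σ_0 = σ_2 = 0.
Solving the tridiagonal system: σ_0 = 0, σ_1 = 3/8, σ_2 = 0.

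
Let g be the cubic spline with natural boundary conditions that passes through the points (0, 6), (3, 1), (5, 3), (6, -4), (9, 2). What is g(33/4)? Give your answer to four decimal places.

-2.3382

Let M_i = g''(x_i). Step sizes h_i = 3, 2, 1, 3; slopes of the chords Δ_i = (y_(i+1) - y_i)/h_i = -5/3, 1, -7, 2.
  3·M_0 + 10·M_1 + 2·M_2 = 6(Δ_1 - Δ_0) = 16
  2·M_1 + 6·M_2 + 1·M_3 = 6(Δ_2 - Δ_1) = -48
  1·M_2 + 8·M_3 + 3·M_4 = 6(Δ_3 - Δ_2) = 54
Natural end conditions: M_0 = M_4 = 0.
Hence M_0 = 0, M_1 = 814/219, M_2 = -2318/219, M_3 = 1768/219, M_4 = 0.
On [6, 9], g(x) = -4 - 1330/219·(x - 6) + 884/219·(x - 6)² - 884/1971·(x - 6)³.
With (x - 6) = 9/4: g(33/4) = -2731/1168.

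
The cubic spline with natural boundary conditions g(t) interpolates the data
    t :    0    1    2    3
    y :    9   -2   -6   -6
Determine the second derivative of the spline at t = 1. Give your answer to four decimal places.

Let m_i = g''(x_i). Step sizes h_i = 1, 1, 1; slopes of the chords Δ_i = (y_(i+1) - y_i)/h_i = -11, -4, 0.
  1·m_0 + 4·m_1 + 1·m_2 = 6(Δ_1 - Δ_0) = 42
  1·m_1 + 4·m_2 + 1·m_3 = 6(Δ_2 - Δ_1) = 24
Natural end conditions: m_0 = m_3 = 0.
Hence m_0 = 0, m_1 = 48/5, m_2 = 18/5, m_3 = 0.

9.6000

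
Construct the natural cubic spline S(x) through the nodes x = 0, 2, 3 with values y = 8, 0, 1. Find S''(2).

Put σ_i = S'' at the i-th knot. Here h = (2, 1) and Δ = (-4, 1), so the interior equations h_(i-1)·σ_(i-1) + 2(h_(i-1)+h_i)·σ_i + h_i·σ_(i+1) = 6(Δ_i − Δ_(i-1)) read
  2·σ_0 + 6·σ_1 + 1·σ_2 = 6(Δ_1 - Δ_0) = 30
Natural end conditions: σ_0 = σ_2 = 0.
Forward elimination and back-substitution give σ_0 = 0, σ_1 = 5, σ_2 = 0.

5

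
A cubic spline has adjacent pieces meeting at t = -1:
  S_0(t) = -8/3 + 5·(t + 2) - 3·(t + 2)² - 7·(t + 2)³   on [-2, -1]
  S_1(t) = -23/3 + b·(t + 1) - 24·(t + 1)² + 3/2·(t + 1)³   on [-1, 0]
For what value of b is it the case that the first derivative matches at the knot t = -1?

S_0'(t) = 5 - 6·(t + 2) - 21·(t + 2)², so S_0'(-1) = -22. On the right, S_1'(-1) = b, so b = -22.

-22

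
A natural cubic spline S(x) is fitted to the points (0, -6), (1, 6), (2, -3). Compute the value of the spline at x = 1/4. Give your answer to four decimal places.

-1.7695

With M_i denoting the second derivative at x_i, h_i = 1, 1, and Δ_i = (y_(i+1) − y_i)/h_i = 12, -9:
  1·M_0 + 4·M_1 + 1·M_2 = 6(Δ_1 - Δ_0) = -126
Natural end conditions: M_0 = M_2 = 0.
Solving: M_0 = 0, M_1 = -63/2, M_2 = 0.
On [0, 1], S(x) = -6 + 69/4·x + 0·x² - 21/4·x³.
With x = 1/4: S(1/4) = -453/256.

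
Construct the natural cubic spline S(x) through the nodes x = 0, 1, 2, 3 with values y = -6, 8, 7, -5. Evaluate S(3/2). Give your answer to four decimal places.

Put m_i = S'' at the i-th knot. Here h = (1, 1, 1) and Δ = (14, -1, -12), so the interior equations h_(i-1)·m_(i-1) + 2(h_(i-1)+h_i)·m_i + h_i·m_(i+1) = 6(Δ_i − Δ_(i-1)) read
  1·m_0 + 4·m_1 + 1·m_2 = 6(Δ_1 - Δ_0) = -90
  1·m_1 + 4·m_2 + 1·m_3 = 6(Δ_2 - Δ_1) = -66
Natural end conditions: m_0 = m_3 = 0.
Solving: m_0 = 0, m_1 = -98/5, m_2 = -58/5, m_3 = 0.
On [1, 2], S(x) = 8 + 112/15·(x - 1) - 49/5·(x - 1)² + 4/3·(x - 1)³.
With (x - 1) = 1/2: S(3/2) = 189/20.

9.4500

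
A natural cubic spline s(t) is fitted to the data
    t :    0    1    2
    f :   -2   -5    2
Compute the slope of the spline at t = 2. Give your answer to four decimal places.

9.5000

Put m_i = s'' at the i-th knot. Here h = (1, 1) and Δ = (-3, 7), so the interior equations h_(i-1)·m_(i-1) + 2(h_(i-1)+h_i)·m_i + h_i·m_(i+1) = 6(Δ_i − Δ_(i-1)) read
  1·m_0 + 4·m_1 + 1·m_2 = 6(Δ_1 - Δ_0) = 60
Natural end conditions: m_0 = m_2 = 0.
Hence m_0 = 0, m_1 = 15, m_2 = 0.
On [1, 2], s'(t) = b_1 + 2c_1·(t - 1) + 3d_1·(t - 1)² with b_1 = Δ_1 - h_1(2m_1 + m_2)/6 = 2, c_1 = m_1/2 = 15/2, d_1 = (m_2 - m_1)/(6h_1) = -5/2. So s'(2) = 19/2.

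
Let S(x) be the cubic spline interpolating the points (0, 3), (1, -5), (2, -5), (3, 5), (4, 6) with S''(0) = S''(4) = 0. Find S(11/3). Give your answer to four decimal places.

Write m_i for S''(x_i). With h_i = 1, 1, 1, 1 and divided differences Δ_i = -8, 0, 10, 1, the continuity of S' gives the tridiagonal system
  1·m_0 + 4·m_1 + 1·m_2 = 6(Δ_1 - Δ_0) = 48
  1·m_1 + 4·m_2 + 1·m_3 = 6(Δ_2 - Δ_1) = 60
  1·m_2 + 4·m_3 + 1·m_4 = 6(Δ_3 - Δ_2) = -54
Natural end conditions: m_0 = m_4 = 0.
Solving the tridiagonal system: m_0 = 0, m_1 = 213/28, m_2 = 123/7, m_3 = -501/28, m_4 = 0.
On [3, 4], S(x) = 5 + 195/28·(x - 3) - 501/56·(x - 3)² + 167/56·(x - 3)³.
With (x - 3) = 2/3: S(11/3) = 1238/189.

6.5503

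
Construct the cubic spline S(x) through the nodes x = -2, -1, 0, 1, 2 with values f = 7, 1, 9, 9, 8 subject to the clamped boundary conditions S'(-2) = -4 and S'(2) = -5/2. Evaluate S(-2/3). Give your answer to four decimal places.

2.7579

Put M_i = S'' at the i-th knot. Here h = (1, 1, 1, 1) and Δ = (-6, 8, 0, -1), so the interior equations h_(i-1)·M_(i-1) + 2(h_(i-1)+h_i)·M_i + h_i·M_(i+1) = 6(Δ_i − Δ_(i-1)) read
  1·M_0 + 4·M_1 + 1·M_2 = 6(Δ_1 - Δ_0) = 84
  1·M_1 + 4·M_2 + 1·M_3 = 6(Δ_2 - Δ_1) = -48
  1·M_2 + 4·M_3 + 1·M_4 = 6(Δ_3 - Δ_2) = -6
Clamped end conditions give two more equations: 2h_0·M_0 + h_0·M_1 = 6(Δ_0 - S'(-2)) = -12 and h_3·M_3 + 2h_3·M_4 = 6(S'(2) - Δ_3) = -9.
Forward elimination and back-substitution give M_0 = -1227/56, M_1 = 891/28, M_2 = -171/8, M_3 = 159/28, M_4 = -411/56.
On [-1, 0], S(x) = 1 + 107/112·(x + 1) + 891/56·(x + 1)² - 993/112·(x + 1)³.
With (x + 1) = 1/3: S(-2/3) = 695/252.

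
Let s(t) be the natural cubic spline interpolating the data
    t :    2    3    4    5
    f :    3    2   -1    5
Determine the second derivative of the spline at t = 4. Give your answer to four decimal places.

Write σ_i for s''(x_i). With h_i = 1, 1, 1 and divided differences Δ_i = -1, -3, 6, the continuity of s' gives the tridiagonal system
  1·σ_0 + 4·σ_1 + 1·σ_2 = 6(Δ_1 - Δ_0) = -12
  1·σ_1 + 4·σ_2 + 1·σ_3 = 6(Δ_2 - Δ_1) = 54
Natural end conditions: σ_0 = σ_3 = 0.
Solving: σ_0 = 0, σ_1 = -34/5, σ_2 = 76/5, σ_3 = 0.

15.2000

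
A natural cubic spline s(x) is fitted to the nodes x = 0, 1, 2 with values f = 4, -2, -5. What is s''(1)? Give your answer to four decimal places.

4.5000

Let M_i = s''(x_i). Step sizes h_i = 1, 1; slopes of the chords Δ_i = (y_(i+1) - y_i)/h_i = -6, -3.
  1·M_0 + 4·M_1 + 1·M_2 = 6(Δ_1 - Δ_0) = 18
Natural end conditions: M_0 = M_2 = 0.
Forward elimination and back-substitution give M_0 = 0, M_1 = 9/2, M_2 = 0.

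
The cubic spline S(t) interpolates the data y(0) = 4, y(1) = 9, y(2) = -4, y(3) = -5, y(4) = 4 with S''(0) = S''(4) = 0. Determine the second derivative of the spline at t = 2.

Let m_i = S''(x_i). Step sizes h_i = 1, 1, 1, 1; slopes of the chords Δ_i = (y_(i+1) - y_i)/h_i = 5, -13, -1, 9.
  1·m_0 + 4·m_1 + 1·m_2 = 6(Δ_1 - Δ_0) = -108
  1·m_1 + 4·m_2 + 1·m_3 = 6(Δ_2 - Δ_1) = 72
  1·m_2 + 4·m_3 + 1·m_4 = 6(Δ_3 - Δ_2) = 60
Natural end conditions: m_0 = m_4 = 0.
Solving: m_0 = 0, m_1 = -33, m_2 = 24, m_3 = 9, m_4 = 0.

24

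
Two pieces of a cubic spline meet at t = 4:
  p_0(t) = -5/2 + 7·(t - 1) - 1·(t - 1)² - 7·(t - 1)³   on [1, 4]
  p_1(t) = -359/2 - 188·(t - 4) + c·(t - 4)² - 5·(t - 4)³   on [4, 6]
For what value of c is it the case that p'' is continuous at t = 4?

p_0''(t) = -2 - 42·(t - 1), so p_0''(4) = -128. On the right, p_1''(4) = 2c, so c = -64.

-64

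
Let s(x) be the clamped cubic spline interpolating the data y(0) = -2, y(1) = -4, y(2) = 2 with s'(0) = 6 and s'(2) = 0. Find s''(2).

-33

Write σ_i for s''(x_i). With h_i = 1, 1 and divided differences Δ_i = -2, 6, the continuity of s' gives the tridiagonal system
  1·σ_0 + 4·σ_1 + 1·σ_2 = 6(Δ_1 - Δ_0) = 48
Clamped end conditions give two more equations: 2h_0·σ_0 + h_0·σ_1 = 6(Δ_0 - s'(0)) = -48 and h_1·σ_1 + 2h_1·σ_2 = 6(s'(2) - Δ_1) = -36.
Solving the tridiagonal system: σ_0 = -39, σ_1 = 30, σ_2 = -33.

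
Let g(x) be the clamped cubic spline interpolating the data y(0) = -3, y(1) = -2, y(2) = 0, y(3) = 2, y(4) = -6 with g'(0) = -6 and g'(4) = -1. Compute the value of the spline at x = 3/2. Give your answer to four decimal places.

Write M_i for g''(x_i). With h_i = 1, 1, 1, 1 and divided differences Δ_i = 1, 2, 2, -8, the continuity of g' gives the tridiagonal system
  1·M_0 + 4·M_1 + 1·M_2 = 6(Δ_1 - Δ_0) = 6
  1·M_1 + 4·M_2 + 1·M_3 = 6(Δ_2 - Δ_1) = 0
  1·M_2 + 4·M_3 + 1·M_4 = 6(Δ_3 - Δ_2) = -60
Clamped end conditions give two more equations: 2h_0·M_0 + h_0·M_1 = 6(Δ_0 - g'(0)) = 42 and h_3·M_3 + 2h_3·M_4 = 6(g'(4) - Δ_3) = 42.
Solving: M_0 = 170/7, M_1 = -46/7, M_2 = 8, M_3 = -178/7, M_4 = 236/7.
On [1, 2], g(x) = -2 + 20/7·(x - 1) - 23/7·(x - 1)² + 17/7·(x - 1)³.
With (x - 1) = 1/2: g(3/2) = -61/56.

-1.0893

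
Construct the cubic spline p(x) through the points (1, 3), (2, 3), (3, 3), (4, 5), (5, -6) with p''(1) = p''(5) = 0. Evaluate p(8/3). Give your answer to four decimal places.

Put m_i = p'' at the i-th knot. Here h = (1, 1, 1, 1) and Δ = (0, 0, 2, -11), so the interior equations h_(i-1)·m_(i-1) + 2(h_(i-1)+h_i)·m_i + h_i·m_(i+1) = 6(Δ_i − Δ_(i-1)) read
  1·m_0 + 4·m_1 + 1·m_2 = 6(Δ_1 - Δ_0) = 0
  1·m_1 + 4·m_2 + 1·m_3 = 6(Δ_2 - Δ_1) = 12
  1·m_2 + 4·m_3 + 1·m_4 = 6(Δ_3 - Δ_2) = -78
Natural end conditions: m_0 = m_4 = 0.
Solving the tridiagonal system: m_0 = 0, m_1 = -9/4, m_2 = 9, m_3 = -87/4, m_4 = 0.
On [2, 3], p(x) = 3 - 3/4·(x - 2) - 9/8·(x - 2)² + 15/8·(x - 2)³.
With (x - 2) = 2/3: p(8/3) = 23/9.

2.5556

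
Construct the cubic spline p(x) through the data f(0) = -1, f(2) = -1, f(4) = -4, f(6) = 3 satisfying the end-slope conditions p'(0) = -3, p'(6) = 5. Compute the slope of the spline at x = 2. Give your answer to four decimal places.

With M_i denoting the second derivative at x_i, h_i = 2, 2, 2, and Δ_i = (y_(i+1) − y_i)/h_i = 0, -3/2, 7/2:
  2·M_0 + 8·M_1 + 2·M_2 = 6(Δ_1 - Δ_0) = -9
  2·M_1 + 8·M_2 + 2·M_3 = 6(Δ_2 - Δ_1) = 30
Clamped end conditions give two more equations: 2h_0·M_0 + h_0·M_1 = 6(Δ_0 - p'(0)) = 18 and h_2·M_2 + 2h_2·M_3 = 6(p'(6) - Δ_2) = 9.
Solving the tridiagonal system: M_0 = 97/15, M_1 = -59/15, M_2 = 143/30, M_3 = -2/15.
On [2, 4], p'(x) = b_1 + 2c_1·(x - 2) + 3d_1·(x - 2)² with b_1 = Δ_1 - h_1(2M_1 + M_2)/6 = -7/15, c_1 = M_1/2 = -59/30, d_1 = (M_2 - M_1)/(6h_1) = 29/40. So p'(2) = -7/15.

-0.4667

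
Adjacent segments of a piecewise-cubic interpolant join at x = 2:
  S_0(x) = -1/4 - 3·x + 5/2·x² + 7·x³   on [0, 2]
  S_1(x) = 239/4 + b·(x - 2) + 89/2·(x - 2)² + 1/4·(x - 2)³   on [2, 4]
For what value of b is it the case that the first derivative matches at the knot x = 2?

91

S_0'(x) = -3 + 5·x + 21·x², so S_0'(2) = 91. On the right, S_1'(2) = b, so b = 91.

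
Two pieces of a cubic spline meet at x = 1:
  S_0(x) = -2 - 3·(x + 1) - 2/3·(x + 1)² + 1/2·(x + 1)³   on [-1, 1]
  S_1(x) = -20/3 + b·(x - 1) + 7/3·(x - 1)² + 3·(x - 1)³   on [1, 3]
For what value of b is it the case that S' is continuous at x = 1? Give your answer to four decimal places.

0.3333

S_0'(x) = -3 - 4/3·(x + 1) + 3/2·(x + 1)², so S_0'(1) = 1/3. On the right, S_1'(1) = b, so b = 1/3.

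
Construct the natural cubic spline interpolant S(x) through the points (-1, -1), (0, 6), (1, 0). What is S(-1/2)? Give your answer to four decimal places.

Write M_i for S''(x_i). With h_i = 1, 1 and divided differences Δ_i = 7, -6, the continuity of S' gives the tridiagonal system
  1·M_0 + 4·M_1 + 1·M_2 = 6(Δ_1 - Δ_0) = -78
Natural end conditions: M_0 = M_2 = 0.
Forward elimination and back-substitution give M_0 = 0, M_1 = -39/2, M_2 = 0.
On [-1, 0], S(x) = -1 + 41/4·(x + 1) + 0·(x + 1)² - 13/4·(x + 1)³.
With (x + 1) = 1/2: S(-1/2) = 119/32.

3.7188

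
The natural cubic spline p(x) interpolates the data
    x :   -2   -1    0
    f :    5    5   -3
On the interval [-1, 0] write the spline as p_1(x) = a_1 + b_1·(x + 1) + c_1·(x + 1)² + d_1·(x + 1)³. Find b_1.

-4

Write m_i for p''(x_i). With h_i = 1, 1 and divided differences Δ_i = 0, -8, the continuity of p' gives the tridiagonal system
  1·m_0 + 4·m_1 + 1·m_2 = 6(Δ_1 - Δ_0) = -48
Natural end conditions: m_0 = m_2 = 0.
Hence m_0 = 0, m_1 = -12, m_2 = 0.
On [-1, 0], with p_1(x) = a_1 + b_1·(x + 1) + c_1·(x + 1)² + d_1·(x + 1)³: c_1 = m_1/2 = -6, d_1 = (m_2 - m_1)/(6h_1) = 2, b_1 = Δ_1 - h_1(2m_1 + m_2)/6 = -4.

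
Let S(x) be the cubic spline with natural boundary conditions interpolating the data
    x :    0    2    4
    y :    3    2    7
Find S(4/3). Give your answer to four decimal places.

1.7778

Write σ_i for S''(x_i). With h_i = 2, 2 and divided differences Δ_i = -1/2, 5/2, the continuity of S' gives the tridiagonal system
  2·σ_0 + 8·σ_1 + 2·σ_2 = 6(Δ_1 - Δ_0) = 18
Natural end conditions: σ_0 = σ_2 = 0.
Forward elimination and back-substitution give σ_0 = 0, σ_1 = 9/4, σ_2 = 0.
On [0, 2], S(x) = 3 - 5/4·x + 0·x² + 3/16·x³.
With x = 4/3: S(4/3) = 16/9.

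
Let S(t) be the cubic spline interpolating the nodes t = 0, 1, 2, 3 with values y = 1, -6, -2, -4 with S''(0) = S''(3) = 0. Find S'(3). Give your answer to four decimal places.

Let σ_i = S''(x_i). Step sizes h_i = 1, 1, 1; slopes of the chords Δ_i = (y_(i+1) - y_i)/h_i = -7, 4, -2.
  1·σ_0 + 4·σ_1 + 1·σ_2 = 6(Δ_1 - Δ_0) = 66
  1·σ_1 + 4·σ_2 + 1·σ_3 = 6(Δ_2 - Δ_1) = -36
Natural end conditions: σ_0 = σ_3 = 0.
Hence σ_0 = 0, σ_1 = 20, σ_2 = -14, σ_3 = 0.
On [2, 3], S'(t) = b_2 + 2c_2·(t - 2) + 3d_2·(t - 2)² with b_2 = Δ_2 - h_2(2σ_2 + σ_3)/6 = 8/3, c_2 = σ_2/2 = -7, d_2 = (σ_3 - σ_2)/(6h_2) = 7/3. So S'(3) = -13/3.

-4.3333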